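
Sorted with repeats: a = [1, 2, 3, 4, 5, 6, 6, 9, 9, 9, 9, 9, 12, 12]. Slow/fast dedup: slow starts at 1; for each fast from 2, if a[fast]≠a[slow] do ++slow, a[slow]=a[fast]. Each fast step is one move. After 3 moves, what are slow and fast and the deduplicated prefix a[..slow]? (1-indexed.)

slow=4, fast=5, prefix=[1, 2, 3, 4]

slow=1 fast=2: a[fast]=2≠a[slow]=1 write a[2]=2, slow++,fast++
slow=2 fast=3: a[fast]=3≠a[slow]=2 write a[3]=3, slow++,fast++
slow=3 fast=4: a[fast]=4≠a[slow]=3 write a[4]=4, slow++,fast++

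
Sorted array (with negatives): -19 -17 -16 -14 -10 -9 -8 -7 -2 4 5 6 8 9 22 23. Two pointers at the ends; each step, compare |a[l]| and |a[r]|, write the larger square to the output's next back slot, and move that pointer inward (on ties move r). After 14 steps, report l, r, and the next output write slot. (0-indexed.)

l=8, r=9, next write slot=1

[0,15] |-19|<=|23| out[15]=529 → r--
[0,14] |-19|<=|22| out[14]=484 → r--
[0,13] |-19|>|9| out[13]=361 → l++
[1,13] |-17|>|9| out[12]=289 → l++
[2,13] |-16|>|9| out[11]=256 → l++
[3,13] |-14|>|9| out[10]=196 → l++
[4,13] |-10|>|9| out[9]=100 → l++
[5,13] |-9|<=|9| out[8]=81 → r--
[5,12] |-9|>|8| out[7]=81 → l++
[6,12] |-8|<=|8| out[6]=64 → r--
[6,11] |-8|>|6| out[5]=64 → l++
[7,11] |-7|>|6| out[4]=49 → l++
[8,11] |-2|<=|6| out[3]=36 → r--
[8,10] |-2|<=|5| out[2]=25 → r--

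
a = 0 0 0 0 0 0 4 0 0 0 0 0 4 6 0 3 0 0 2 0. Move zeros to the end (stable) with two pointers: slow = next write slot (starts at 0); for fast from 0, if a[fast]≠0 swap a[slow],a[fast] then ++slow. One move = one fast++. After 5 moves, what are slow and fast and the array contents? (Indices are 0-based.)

(s=0,f=0) a[fast]=0 → fast++
(s=0,f=1) a[fast]=0 → fast++
(s=0,f=2) a[fast]=0 → fast++
(s=0,f=3) a[fast]=0 → fast++
(s=0,f=4) a[fast]=0 → fast++

slow=0, fast=5, a=[0, 0, 0, 0, 0, 0, 4, 0, 0, 0, 0, 0, 4, 6, 0, 3, 0, 0, 2, 0]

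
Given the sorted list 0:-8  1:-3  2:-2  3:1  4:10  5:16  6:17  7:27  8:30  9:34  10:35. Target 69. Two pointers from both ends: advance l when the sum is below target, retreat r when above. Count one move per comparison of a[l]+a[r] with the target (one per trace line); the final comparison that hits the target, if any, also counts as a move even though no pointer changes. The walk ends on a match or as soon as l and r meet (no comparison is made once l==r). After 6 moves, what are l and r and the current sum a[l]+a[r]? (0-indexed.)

l=0 r=10: -8+35=27 <69, l++
l=1 r=10: -3+35=32 <69, l++
l=2 r=10: -2+35=33 <69, l++
l=3 r=10: 1+35=36 <69, l++
l=4 r=10: 10+35=45 <69, l++
l=5 r=10: 16+35=51 <69, l++

l=6, r=10, sum=52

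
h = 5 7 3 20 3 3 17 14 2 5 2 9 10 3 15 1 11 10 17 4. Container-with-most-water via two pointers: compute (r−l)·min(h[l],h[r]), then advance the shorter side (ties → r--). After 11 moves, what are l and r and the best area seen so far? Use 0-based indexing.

l=0 r=19: min(5,4)*19=76 best=76 *, r--
l=0 r=18: min(5,17)*18=90 best=90 *, l++
l=1 r=18: min(7,17)*17=119 best=119 *, l++
l=2 r=18: min(3,17)*16=48 best=119, l++
l=3 r=18: min(20,17)*15=255 best=255 *, r--
l=3 r=17: min(20,10)*14=140 best=255, r--
l=3 r=16: min(20,11)*13=143 best=255, r--
l=3 r=15: min(20,1)*12=12 best=255, r--
l=3 r=14: min(20,15)*11=165 best=255, r--
l=3 r=13: min(20,3)*10=30 best=255, r--
l=3 r=12: min(20,10)*9=90 best=255, r--

l=3, r=11, best area=255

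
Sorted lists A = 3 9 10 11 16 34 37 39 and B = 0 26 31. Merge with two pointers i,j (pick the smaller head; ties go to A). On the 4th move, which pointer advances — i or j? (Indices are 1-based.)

i

[i=1,j=1] A[i]=3>B[j]=0 take 0 → j++
[i=1,j=2] A[i]=3<=B[j]=26 take 3 → i++
[i=2,j=2] A[i]=9<=B[j]=26 take 9 → i++
[i=3,j=2] A[i]=10<=B[j]=26 take 10 → i++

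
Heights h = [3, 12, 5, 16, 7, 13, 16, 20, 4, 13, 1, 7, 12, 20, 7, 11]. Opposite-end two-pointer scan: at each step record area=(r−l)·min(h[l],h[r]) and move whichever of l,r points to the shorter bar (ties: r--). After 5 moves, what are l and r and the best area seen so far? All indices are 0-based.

l=0 r=15: min(3,11)*15=45 best=45 *, l++
l=1 r=15: min(12,11)*14=154 best=154 *, r--
l=1 r=14: min(12,7)*13=91 best=154, r--
l=1 r=13: min(12,20)*12=144 best=154, l++
l=2 r=13: min(5,20)*11=55 best=154, l++

l=3, r=13, best area=154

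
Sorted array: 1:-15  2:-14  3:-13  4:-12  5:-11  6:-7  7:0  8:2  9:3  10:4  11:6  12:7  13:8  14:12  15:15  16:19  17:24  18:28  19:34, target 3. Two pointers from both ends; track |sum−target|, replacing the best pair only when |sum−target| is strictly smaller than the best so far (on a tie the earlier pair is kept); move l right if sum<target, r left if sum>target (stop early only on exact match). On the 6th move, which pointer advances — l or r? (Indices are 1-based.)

l=1 r=19: -15+34=19 d=16 *, r--
l=1 r=18: -15+28=13 d=10 *, r--
l=1 r=17: -15+24=9 d=6 *, r--
l=1 r=16: -15+19=4 d=1 *, r--
l=1 r=15: -15+15=0 d=3, l++
l=2 r=15: -14+15=1 d=2, l++

l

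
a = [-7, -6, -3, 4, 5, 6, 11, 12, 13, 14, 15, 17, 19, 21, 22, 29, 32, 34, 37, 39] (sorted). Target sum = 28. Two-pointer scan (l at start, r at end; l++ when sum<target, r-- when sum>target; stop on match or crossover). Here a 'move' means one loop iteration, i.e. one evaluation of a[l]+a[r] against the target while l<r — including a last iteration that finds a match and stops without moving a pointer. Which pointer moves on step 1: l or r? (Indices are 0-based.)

l=0 r=19: -7+39=32 >28, r--

r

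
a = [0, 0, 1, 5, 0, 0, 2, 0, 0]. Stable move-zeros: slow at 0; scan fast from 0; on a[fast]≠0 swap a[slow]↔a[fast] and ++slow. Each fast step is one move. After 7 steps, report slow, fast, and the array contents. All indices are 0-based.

slow=3, fast=7, a=[1, 5, 2, 0, 0, 0, 0, 0, 0]

(s=0,f=0) a[fast]=0 → fast++
(s=0,f=1) a[fast]=0 → fast++
(s=0,f=2) a[fast]=1≠0 swap→a[0]=1 → slow++,fast++
(s=1,f=3) a[fast]=5≠0 swap→a[1]=5 → slow++,fast++
(s=2,f=4) a[fast]=0 → fast++
(s=2,f=5) a[fast]=0 → fast++
(s=2,f=6) a[fast]=2≠0 swap→a[2]=2 → slow++,fast++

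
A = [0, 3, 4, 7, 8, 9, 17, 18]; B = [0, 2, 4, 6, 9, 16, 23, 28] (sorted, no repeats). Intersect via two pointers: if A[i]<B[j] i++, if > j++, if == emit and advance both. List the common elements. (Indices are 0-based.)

i=0 j=0: 0==0 emit, i++,j++
i=1 j=1: 3>2, j++
i=1 j=2: 3<4, i++
i=2 j=2: 4==4 emit, i++,j++
i=3 j=3: 7>6, j++
i=3 j=4: 7<9, i++
i=4 j=4: 8<9, i++
i=5 j=4: 9==9 emit, i++,j++
i=6 j=5: 17>16, j++
i=6 j=6: 17<23, i++
i=7 j=6: 18<23, i++

intersection = [0, 4, 9]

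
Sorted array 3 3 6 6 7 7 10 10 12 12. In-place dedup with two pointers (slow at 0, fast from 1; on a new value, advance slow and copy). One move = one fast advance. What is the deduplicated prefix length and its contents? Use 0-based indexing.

(s=0,f=1) a[fast]=3=a[slow] dup → fast++
(s=0,f=2) a[fast]=6≠a[slow]=3 write a[1]=6 → slow++,fast++
(s=1,f=3) a[fast]=6=a[slow] dup → fast++
(s=1,f=4) a[fast]=7≠a[slow]=6 write a[2]=7 → slow++,fast++
(s=2,f=5) a[fast]=7=a[slow] dup → fast++
(s=2,f=6) a[fast]=10≠a[slow]=7 write a[3]=10 → slow++,fast++
(s=3,f=7) a[fast]=10=a[slow] dup → fast++
(s=3,f=8) a[fast]=12≠a[slow]=10 write a[4]=12 → slow++,fast++
(s=4,f=9) a[fast]=12=a[slow] dup → fast++

length 5; prefix = [3, 6, 7, 10, 12]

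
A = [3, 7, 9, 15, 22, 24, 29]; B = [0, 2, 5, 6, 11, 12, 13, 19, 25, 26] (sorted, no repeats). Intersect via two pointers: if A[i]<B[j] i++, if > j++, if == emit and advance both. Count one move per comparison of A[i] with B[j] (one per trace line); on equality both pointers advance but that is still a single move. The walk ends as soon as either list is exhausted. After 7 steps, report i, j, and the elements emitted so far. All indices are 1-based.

i=4, j=5, emitted=[]

i=1 j=1: 3>0, j++
i=1 j=2: 3>2, j++
i=1 j=3: 3<5, i++
i=2 j=3: 7>5, j++
i=2 j=4: 7>6, j++
i=2 j=5: 7<11, i++
i=3 j=5: 9<11, i++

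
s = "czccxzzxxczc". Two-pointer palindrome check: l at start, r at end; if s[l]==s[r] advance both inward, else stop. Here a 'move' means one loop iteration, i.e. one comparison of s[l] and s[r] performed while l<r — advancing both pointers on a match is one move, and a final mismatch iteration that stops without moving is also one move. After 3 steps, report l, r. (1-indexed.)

l=4, r=9

l=1 r=12: 'c'=='c', l++,r--
l=2 r=11: 'z'=='z', l++,r--
l=3 r=10: 'c'=='c', l++,r--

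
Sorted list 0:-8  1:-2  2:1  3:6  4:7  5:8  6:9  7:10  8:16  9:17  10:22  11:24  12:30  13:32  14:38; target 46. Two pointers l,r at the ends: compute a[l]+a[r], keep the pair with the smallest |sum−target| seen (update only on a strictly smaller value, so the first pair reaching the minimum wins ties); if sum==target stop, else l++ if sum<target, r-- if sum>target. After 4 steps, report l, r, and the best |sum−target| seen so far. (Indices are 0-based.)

l=4, r=14, best |Δ|=2

[0,14] -8+38=30 d=16 * → l++
[1,14] -2+38=36 d=10 * → l++
[2,14] 1+38=39 d=7 * → l++
[3,14] 6+38=44 d=2 * → l++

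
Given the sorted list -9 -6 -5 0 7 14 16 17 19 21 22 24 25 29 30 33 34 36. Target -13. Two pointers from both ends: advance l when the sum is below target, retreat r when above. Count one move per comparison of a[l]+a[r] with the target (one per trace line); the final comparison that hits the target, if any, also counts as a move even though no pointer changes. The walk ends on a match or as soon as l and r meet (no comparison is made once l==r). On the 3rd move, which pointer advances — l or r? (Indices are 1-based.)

r

[1,18] -9+36=27 >-13 → r--
[1,17] -9+34=25 >-13 → r--
[1,16] -9+33=24 >-13 → r--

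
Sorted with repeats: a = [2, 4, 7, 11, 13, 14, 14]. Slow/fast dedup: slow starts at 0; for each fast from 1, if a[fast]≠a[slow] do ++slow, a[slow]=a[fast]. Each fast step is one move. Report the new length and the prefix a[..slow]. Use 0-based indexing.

slow=0 fast=1: a[fast]=4≠a[slow]=2 write a[1]=4, slow++,fast++
slow=1 fast=2: a[fast]=7≠a[slow]=4 write a[2]=7, slow++,fast++
slow=2 fast=3: a[fast]=11≠a[slow]=7 write a[3]=11, slow++,fast++
slow=3 fast=4: a[fast]=13≠a[slow]=11 write a[4]=13, slow++,fast++
slow=4 fast=5: a[fast]=14≠a[slow]=13 write a[5]=14, slow++,fast++
slow=5 fast=6: a[fast]=14=a[slow] dup, fast++

length 6; prefix = [2, 4, 7, 11, 13, 14]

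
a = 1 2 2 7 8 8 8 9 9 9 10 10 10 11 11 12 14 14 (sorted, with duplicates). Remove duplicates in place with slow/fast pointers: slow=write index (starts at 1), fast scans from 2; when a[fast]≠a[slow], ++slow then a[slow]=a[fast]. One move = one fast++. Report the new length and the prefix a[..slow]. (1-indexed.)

length 9; prefix = [1, 2, 7, 8, 9, 10, 11, 12, 14]

slow=1 fast=2: a[fast]=2≠a[slow]=1 write a[2]=2, slow++,fast++
slow=2 fast=3: a[fast]=2=a[slow] dup, fast++
slow=2 fast=4: a[fast]=7≠a[slow]=2 write a[3]=7, slow++,fast++
slow=3 fast=5: a[fast]=8≠a[slow]=7 write a[4]=8, slow++,fast++
slow=4 fast=6: a[fast]=8=a[slow] dup, fast++
slow=4 fast=7: a[fast]=8=a[slow] dup, fast++
slow=4 fast=8: a[fast]=9≠a[slow]=8 write a[5]=9, slow++,fast++
slow=5 fast=9: a[fast]=9=a[slow] dup, fast++
slow=5 fast=10: a[fast]=9=a[slow] dup, fast++
slow=5 fast=11: a[fast]=10≠a[slow]=9 write a[6]=10, slow++,fast++
slow=6 fast=12: a[fast]=10=a[slow] dup, fast++
slow=6 fast=13: a[fast]=10=a[slow] dup, fast++
slow=6 fast=14: a[fast]=11≠a[slow]=10 write a[7]=11, slow++,fast++
slow=7 fast=15: a[fast]=11=a[slow] dup, fast++
slow=7 fast=16: a[fast]=12≠a[slow]=11 write a[8]=12, slow++,fast++
slow=8 fast=17: a[fast]=14≠a[slow]=12 write a[9]=14, slow++,fast++
slow=9 fast=18: a[fast]=14=a[slow] dup, fast++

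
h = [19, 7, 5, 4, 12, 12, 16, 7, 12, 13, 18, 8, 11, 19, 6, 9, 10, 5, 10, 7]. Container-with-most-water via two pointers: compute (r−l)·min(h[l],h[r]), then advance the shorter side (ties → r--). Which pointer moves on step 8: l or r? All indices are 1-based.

[1,20] min(19,7)*19=133 best=133 * → r--
[1,19] min(19,10)*18=180 best=180 * → r--
[1,18] min(19,5)*17=85 best=180 → r--
[1,17] min(19,10)*16=160 best=180 → r--
[1,16] min(19,9)*15=135 best=180 → r--
[1,15] min(19,6)*14=84 best=180 → r--
[1,14] min(19,19)*13=247 best=247 * → r--
[1,13] min(19,11)*12=132 best=247 → r--

r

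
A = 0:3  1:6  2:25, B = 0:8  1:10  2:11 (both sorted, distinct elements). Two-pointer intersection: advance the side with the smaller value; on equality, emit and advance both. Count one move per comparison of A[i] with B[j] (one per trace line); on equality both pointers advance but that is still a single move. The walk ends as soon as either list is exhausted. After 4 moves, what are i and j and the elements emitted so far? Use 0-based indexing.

i=0 j=0: 3<8, i++
i=1 j=0: 6<8, i++
i=2 j=0: 25>8, j++
i=2 j=1: 25>10, j++

i=2, j=2, emitted=[]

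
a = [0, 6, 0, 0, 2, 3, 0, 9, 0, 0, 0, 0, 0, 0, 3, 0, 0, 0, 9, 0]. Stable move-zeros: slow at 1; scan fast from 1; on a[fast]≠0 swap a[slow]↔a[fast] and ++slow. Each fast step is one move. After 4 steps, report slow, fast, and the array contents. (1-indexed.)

slow=2, fast=5, a=[6, 0, 0, 0, 2, 3, 0, 9, 0, 0, 0, 0, 0, 0, 3, 0, 0, 0, 9, 0]

slow=1 fast=1: a[fast]=0, fast++
slow=1 fast=2: a[fast]=6≠0 swap→a[1]=6, slow++,fast++
slow=2 fast=3: a[fast]=0, fast++
slow=2 fast=4: a[fast]=0, fast++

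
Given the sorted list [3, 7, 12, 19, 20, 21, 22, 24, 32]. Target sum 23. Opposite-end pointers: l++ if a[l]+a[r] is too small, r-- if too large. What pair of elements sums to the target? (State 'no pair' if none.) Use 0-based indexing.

(3, 20)

l=0 r=8: 3+32=35 >23, r--
l=0 r=7: 3+24=27 >23, r--
l=0 r=6: 3+22=25 >23, r--
l=0 r=5: 3+21=24 >23, r--
l=0 r=4: 3+20=23, found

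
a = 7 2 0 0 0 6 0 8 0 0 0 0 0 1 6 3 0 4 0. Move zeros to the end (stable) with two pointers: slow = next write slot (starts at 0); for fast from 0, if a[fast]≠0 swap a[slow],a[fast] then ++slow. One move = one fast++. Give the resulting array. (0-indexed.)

[7, 2, 6, 8, 1, 6, 3, 4, 0, 0, 0, 0, 0, 0, 0, 0, 0, 0, 0]

(s=0,f=0) a[fast]=7≠0 swap→a[0]=7 → slow++,fast++
(s=1,f=1) a[fast]=2≠0 swap→a[1]=2 → slow++,fast++
(s=2,f=2) a[fast]=0 → fast++
(s=2,f=3) a[fast]=0 → fast++
(s=2,f=4) a[fast]=0 → fast++
(s=2,f=5) a[fast]=6≠0 swap→a[2]=6 → slow++,fast++
(s=3,f=6) a[fast]=0 → fast++
(s=3,f=7) a[fast]=8≠0 swap→a[3]=8 → slow++,fast++
(s=4,f=8) a[fast]=0 → fast++
(s=4,f=9) a[fast]=0 → fast++
(s=4,f=10) a[fast]=0 → fast++
(s=4,f=11) a[fast]=0 → fast++
(s=4,f=12) a[fast]=0 → fast++
(s=4,f=13) a[fast]=1≠0 swap→a[4]=1 → slow++,fast++
(s=5,f=14) a[fast]=6≠0 swap→a[5]=6 → slow++,fast++
(s=6,f=15) a[fast]=3≠0 swap→a[6]=3 → slow++,fast++
(s=7,f=16) a[fast]=0 → fast++
(s=7,f=17) a[fast]=4≠0 swap→a[7]=4 → slow++,fast++
(s=8,f=18) a[fast]=0 → fast++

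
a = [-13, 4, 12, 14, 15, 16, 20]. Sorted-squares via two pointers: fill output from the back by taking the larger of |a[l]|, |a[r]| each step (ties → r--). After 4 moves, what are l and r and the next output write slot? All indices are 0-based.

l=0 r=6: |-13|<=|20| out[6]=400, r--
l=0 r=5: |-13|<=|16| out[5]=256, r--
l=0 r=4: |-13|<=|15| out[4]=225, r--
l=0 r=3: |-13|<=|14| out[3]=196, r--

l=0, r=2, next write slot=2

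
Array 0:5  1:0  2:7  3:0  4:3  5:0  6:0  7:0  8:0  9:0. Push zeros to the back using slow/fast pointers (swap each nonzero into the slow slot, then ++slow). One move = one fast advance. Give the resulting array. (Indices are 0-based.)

[5, 7, 3, 0, 0, 0, 0, 0, 0, 0]

(s=0,f=0) a[fast]=5≠0 swap→a[0]=5 → slow++,fast++
(s=1,f=1) a[fast]=0 → fast++
(s=1,f=2) a[fast]=7≠0 swap→a[1]=7 → slow++,fast++
(s=2,f=3) a[fast]=0 → fast++
(s=2,f=4) a[fast]=3≠0 swap→a[2]=3 → slow++,fast++
(s=3,f=5) a[fast]=0 → fast++
(s=3,f=6) a[fast]=0 → fast++
(s=3,f=7) a[fast]=0 → fast++
(s=3,f=8) a[fast]=0 → fast++
(s=3,f=9) a[fast]=0 → fast++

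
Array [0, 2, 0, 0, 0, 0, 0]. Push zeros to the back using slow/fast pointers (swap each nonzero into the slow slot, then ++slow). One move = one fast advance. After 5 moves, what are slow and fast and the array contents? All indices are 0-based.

(s=0,f=0) a[fast]=0 → fast++
(s=0,f=1) a[fast]=2≠0 swap→a[0]=2 → slow++,fast++
(s=1,f=2) a[fast]=0 → fast++
(s=1,f=3) a[fast]=0 → fast++
(s=1,f=4) a[fast]=0 → fast++

slow=1, fast=5, a=[2, 0, 0, 0, 0, 0, 0]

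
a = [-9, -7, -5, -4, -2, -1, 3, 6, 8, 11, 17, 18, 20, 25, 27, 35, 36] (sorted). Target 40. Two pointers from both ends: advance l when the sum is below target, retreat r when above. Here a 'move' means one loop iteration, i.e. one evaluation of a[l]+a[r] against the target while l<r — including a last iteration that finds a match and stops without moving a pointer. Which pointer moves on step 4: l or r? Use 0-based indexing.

l

l=0 r=16: -9+36=27 <40, l++
l=1 r=16: -7+36=29 <40, l++
l=2 r=16: -5+36=31 <40, l++
l=3 r=16: -4+36=32 <40, l++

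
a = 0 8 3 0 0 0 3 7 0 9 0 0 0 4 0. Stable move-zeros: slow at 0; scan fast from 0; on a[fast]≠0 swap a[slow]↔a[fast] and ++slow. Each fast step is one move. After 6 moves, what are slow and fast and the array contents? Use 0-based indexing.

slow=2, fast=6, a=[8, 3, 0, 0, 0, 0, 3, 7, 0, 9, 0, 0, 0, 4, 0]

(s=0,f=0) a[fast]=0 → fast++
(s=0,f=1) a[fast]=8≠0 swap→a[0]=8 → slow++,fast++
(s=1,f=2) a[fast]=3≠0 swap→a[1]=3 → slow++,fast++
(s=2,f=3) a[fast]=0 → fast++
(s=2,f=4) a[fast]=0 → fast++
(s=2,f=5) a[fast]=0 → fast++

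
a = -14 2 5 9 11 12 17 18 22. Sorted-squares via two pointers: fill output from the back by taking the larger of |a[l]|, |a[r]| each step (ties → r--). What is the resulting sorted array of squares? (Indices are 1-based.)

[4, 25, 81, 121, 144, 196, 289, 324, 484]

[1,9] |-14|<=|22| out[9]=484 → r--
[1,8] |-14|<=|18| out[8]=324 → r--
[1,7] |-14|<=|17| out[7]=289 → r--
[1,6] |-14|>|12| out[6]=196 → l++
[2,6] |2|<=|12| out[5]=144 → r--
[2,5] |2|<=|11| out[4]=121 → r--
[2,4] |2|<=|9| out[3]=81 → r--
[2,3] |2|<=|5| out[2]=25 → r--
[2,2] |2|<=|2| out[1]=4 → r--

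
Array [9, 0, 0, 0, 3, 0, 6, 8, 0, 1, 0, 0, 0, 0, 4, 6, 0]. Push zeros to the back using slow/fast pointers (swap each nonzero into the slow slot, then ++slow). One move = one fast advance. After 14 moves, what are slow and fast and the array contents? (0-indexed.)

slow=5, fast=14, a=[9, 3, 6, 8, 1, 0, 0, 0, 0, 0, 0, 0, 0, 0, 4, 6, 0]

slow=0 fast=0: a[fast]=9≠0 swap→a[0]=9, slow++,fast++
slow=1 fast=1: a[fast]=0, fast++
slow=1 fast=2: a[fast]=0, fast++
slow=1 fast=3: a[fast]=0, fast++
slow=1 fast=4: a[fast]=3≠0 swap→a[1]=3, slow++,fast++
slow=2 fast=5: a[fast]=0, fast++
slow=2 fast=6: a[fast]=6≠0 swap→a[2]=6, slow++,fast++
slow=3 fast=7: a[fast]=8≠0 swap→a[3]=8, slow++,fast++
slow=4 fast=8: a[fast]=0, fast++
slow=4 fast=9: a[fast]=1≠0 swap→a[4]=1, slow++,fast++
slow=5 fast=10: a[fast]=0, fast++
slow=5 fast=11: a[fast]=0, fast++
slow=5 fast=12: a[fast]=0, fast++
slow=5 fast=13: a[fast]=0, fast++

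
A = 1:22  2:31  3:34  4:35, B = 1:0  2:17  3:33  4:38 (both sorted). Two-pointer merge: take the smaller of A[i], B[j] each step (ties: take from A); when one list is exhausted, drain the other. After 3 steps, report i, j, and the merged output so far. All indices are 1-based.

[i=1,j=1] A[i]=22>B[j]=0 take 0 → j++
[i=1,j=2] A[i]=22>B[j]=17 take 17 → j++
[i=1,j=3] A[i]=22<=B[j]=33 take 22 → i++

i=2, j=3, merged so far=[0, 17, 22]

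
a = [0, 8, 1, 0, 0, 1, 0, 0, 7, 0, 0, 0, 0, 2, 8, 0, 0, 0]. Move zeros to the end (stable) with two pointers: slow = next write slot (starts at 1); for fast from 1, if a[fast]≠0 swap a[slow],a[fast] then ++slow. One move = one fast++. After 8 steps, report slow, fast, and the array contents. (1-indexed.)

slow=1 fast=1: a[fast]=0, fast++
slow=1 fast=2: a[fast]=8≠0 swap→a[1]=8, slow++,fast++
slow=2 fast=3: a[fast]=1≠0 swap→a[2]=1, slow++,fast++
slow=3 fast=4: a[fast]=0, fast++
slow=3 fast=5: a[fast]=0, fast++
slow=3 fast=6: a[fast]=1≠0 swap→a[3]=1, slow++,fast++
slow=4 fast=7: a[fast]=0, fast++
slow=4 fast=8: a[fast]=0, fast++

slow=4, fast=9, a=[8, 1, 1, 0, 0, 0, 0, 0, 7, 0, 0, 0, 0, 2, 8, 0, 0, 0]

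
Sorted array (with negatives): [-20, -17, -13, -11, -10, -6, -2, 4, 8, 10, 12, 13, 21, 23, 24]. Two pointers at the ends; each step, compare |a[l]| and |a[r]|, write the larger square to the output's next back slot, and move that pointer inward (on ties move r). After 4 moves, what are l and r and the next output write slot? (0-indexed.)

l=1, r=11, next write slot=10

l=0 r=14: |-20|<=|24| out[14]=576, r--
l=0 r=13: |-20|<=|23| out[13]=529, r--
l=0 r=12: |-20|<=|21| out[12]=441, r--
l=0 r=11: |-20|>|13| out[11]=400, l++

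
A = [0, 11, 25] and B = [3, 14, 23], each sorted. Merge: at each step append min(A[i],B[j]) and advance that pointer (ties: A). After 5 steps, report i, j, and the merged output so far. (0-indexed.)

i=0 j=0: A[i]=0<=B[j]=3 take 0, i++
i=1 j=0: A[i]=11>B[j]=3 take 3, j++
i=1 j=1: A[i]=11<=B[j]=14 take 11, i++
i=2 j=1: A[i]=25>B[j]=14 take 14, j++
i=2 j=2: A[i]=25>B[j]=23 take 23, j++

i=2, j=3, merged so far=[0, 3, 11, 14, 23]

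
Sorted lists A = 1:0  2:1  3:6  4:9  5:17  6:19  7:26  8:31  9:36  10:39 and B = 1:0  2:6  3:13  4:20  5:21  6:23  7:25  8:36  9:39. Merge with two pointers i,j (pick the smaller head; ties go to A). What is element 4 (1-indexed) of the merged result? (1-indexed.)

merged[4] = 6

i=1 j=1: A[i]=0<=B[j]=0 take 0, i++
i=2 j=1: A[i]=1>B[j]=0 take 0, j++
i=2 j=2: A[i]=1<=B[j]=6 take 1, i++
i=3 j=2: A[i]=6<=B[j]=6 take 6, i++
i=4 j=2: A[i]=9>B[j]=6 take 6, j++
i=4 j=3: A[i]=9<=B[j]=13 take 9, i++
i=5 j=3: A[i]=17>B[j]=13 take 13, j++
i=5 j=4: A[i]=17<=B[j]=20 take 17, i++
i=6 j=4: A[i]=19<=B[j]=20 take 19, i++
i=7 j=4: A[i]=26>B[j]=20 take 20, j++
i=7 j=5: A[i]=26>B[j]=21 take 21, j++
i=7 j=6: A[i]=26>B[j]=23 take 23, j++
i=7 j=7: A[i]=26>B[j]=25 take 25, j++
i=7 j=8: A[i]=26<=B[j]=36 take 26, i++
i=8 j=8: A[i]=31<=B[j]=36 take 31, i++
i=9 j=8: A[i]=36<=B[j]=36 take 36, i++
i=10 j=8: A[i]=39>B[j]=36 take 36, j++
i=10 j=9: A[i]=39<=B[j]=39 take 39, i++
i=11 j=9: A done, take B[j]=39, j++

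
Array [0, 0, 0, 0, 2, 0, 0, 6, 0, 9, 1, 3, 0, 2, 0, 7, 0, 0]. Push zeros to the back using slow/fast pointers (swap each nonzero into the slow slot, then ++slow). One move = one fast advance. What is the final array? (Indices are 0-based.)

slow=0 fast=0: a[fast]=0, fast++
slow=0 fast=1: a[fast]=0, fast++
slow=0 fast=2: a[fast]=0, fast++
slow=0 fast=3: a[fast]=0, fast++
slow=0 fast=4: a[fast]=2≠0 swap→a[0]=2, slow++,fast++
slow=1 fast=5: a[fast]=0, fast++
slow=1 fast=6: a[fast]=0, fast++
slow=1 fast=7: a[fast]=6≠0 swap→a[1]=6, slow++,fast++
slow=2 fast=8: a[fast]=0, fast++
slow=2 fast=9: a[fast]=9≠0 swap→a[2]=9, slow++,fast++
slow=3 fast=10: a[fast]=1≠0 swap→a[3]=1, slow++,fast++
slow=4 fast=11: a[fast]=3≠0 swap→a[4]=3, slow++,fast++
slow=5 fast=12: a[fast]=0, fast++
slow=5 fast=13: a[fast]=2≠0 swap→a[5]=2, slow++,fast++
slow=6 fast=14: a[fast]=0, fast++
slow=6 fast=15: a[fast]=7≠0 swap→a[6]=7, slow++,fast++
slow=7 fast=16: a[fast]=0, fast++
slow=7 fast=17: a[fast]=0, fast++

[2, 6, 9, 1, 3, 2, 7, 0, 0, 0, 0, 0, 0, 0, 0, 0, 0, 0]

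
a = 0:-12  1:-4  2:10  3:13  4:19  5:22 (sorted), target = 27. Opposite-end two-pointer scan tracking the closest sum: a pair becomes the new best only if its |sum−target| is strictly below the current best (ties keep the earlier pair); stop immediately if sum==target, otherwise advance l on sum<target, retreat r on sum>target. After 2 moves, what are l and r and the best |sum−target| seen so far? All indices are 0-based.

l=0 r=5: -12+22=10 d=17 *, l++
l=1 r=5: -4+22=18 d=9 *, l++

l=2, r=5, best |Δ|=9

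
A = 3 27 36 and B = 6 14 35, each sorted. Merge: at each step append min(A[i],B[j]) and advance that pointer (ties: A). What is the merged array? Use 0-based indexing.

[i=0,j=0] A[i]=3<=B[j]=6 take 3 → i++
[i=1,j=0] A[i]=27>B[j]=6 take 6 → j++
[i=1,j=1] A[i]=27>B[j]=14 take 14 → j++
[i=1,j=2] A[i]=27<=B[j]=35 take 27 → i++
[i=2,j=2] A[i]=36>B[j]=35 take 35 → j++
[i=2,j=3] B done, take A[i]=36 → i++

[3, 6, 14, 27, 35, 36]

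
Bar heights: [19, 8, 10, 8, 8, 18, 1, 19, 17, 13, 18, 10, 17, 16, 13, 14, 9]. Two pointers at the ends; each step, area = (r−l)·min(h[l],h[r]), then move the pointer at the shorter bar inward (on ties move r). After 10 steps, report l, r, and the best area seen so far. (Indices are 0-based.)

[0,16] min(19,9)*16=144 best=144 * → r--
[0,15] min(19,14)*15=210 best=210 * → r--
[0,14] min(19,13)*14=182 best=210 → r--
[0,13] min(19,16)*13=208 best=210 → r--
[0,12] min(19,17)*12=204 best=210 → r--
[0,11] min(19,10)*11=110 best=210 → r--
[0,10] min(19,18)*10=180 best=210 → r--
[0,9] min(19,13)*9=117 best=210 → r--
[0,8] min(19,17)*8=136 best=210 → r--
[0,7] min(19,19)*7=133 best=210 → r--

l=0, r=6, best area=210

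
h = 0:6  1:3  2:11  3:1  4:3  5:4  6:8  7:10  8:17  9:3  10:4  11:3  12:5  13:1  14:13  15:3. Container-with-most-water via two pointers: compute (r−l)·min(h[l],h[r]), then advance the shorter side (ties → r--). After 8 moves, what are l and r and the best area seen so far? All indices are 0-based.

l=0 r=15: min(6,3)*15=45 best=45 *, r--
l=0 r=14: min(6,13)*14=84 best=84 *, l++
l=1 r=14: min(3,13)*13=39 best=84, l++
l=2 r=14: min(11,13)*12=132 best=132 *, l++
l=3 r=14: min(1,13)*11=11 best=132, l++
l=4 r=14: min(3,13)*10=30 best=132, l++
l=5 r=14: min(4,13)*9=36 best=132, l++
l=6 r=14: min(8,13)*8=64 best=132, l++

l=7, r=14, best area=132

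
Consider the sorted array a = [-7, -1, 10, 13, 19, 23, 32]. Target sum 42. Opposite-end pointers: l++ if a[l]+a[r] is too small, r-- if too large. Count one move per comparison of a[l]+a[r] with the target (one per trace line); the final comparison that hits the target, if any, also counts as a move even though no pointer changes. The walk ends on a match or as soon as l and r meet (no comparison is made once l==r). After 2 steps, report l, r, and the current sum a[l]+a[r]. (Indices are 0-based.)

l=2, r=6, sum=42

[0,6] -7+32=25 <42 → l++
[1,6] -1+32=31 <42 → l++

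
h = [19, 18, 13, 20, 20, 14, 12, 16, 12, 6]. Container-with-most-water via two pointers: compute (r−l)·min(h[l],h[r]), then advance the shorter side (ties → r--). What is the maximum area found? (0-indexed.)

max area = 112

[0,9] min(19,6)*9=54 best=54 * → r--
[0,8] min(19,12)*8=96 best=96 * → r--
[0,7] min(19,16)*7=112 best=112 * → r--
[0,6] min(19,12)*6=72 best=112 → r--
[0,5] min(19,14)*5=70 best=112 → r--
[0,4] min(19,20)*4=76 best=112 → l++
[1,4] min(18,20)*3=54 best=112 → l++
[2,4] min(13,20)*2=26 best=112 → l++
[3,4] min(20,20)*1=20 best=112 → r--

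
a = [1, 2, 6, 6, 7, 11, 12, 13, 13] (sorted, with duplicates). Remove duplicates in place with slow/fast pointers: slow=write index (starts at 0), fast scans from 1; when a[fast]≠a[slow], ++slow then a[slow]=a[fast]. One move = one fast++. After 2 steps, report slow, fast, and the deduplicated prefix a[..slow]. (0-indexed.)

(s=0,f=1) a[fast]=2≠a[slow]=1 write a[1]=2 → slow++,fast++
(s=1,f=2) a[fast]=6≠a[slow]=2 write a[2]=6 → slow++,fast++

slow=2, fast=3, prefix=[1, 2, 6]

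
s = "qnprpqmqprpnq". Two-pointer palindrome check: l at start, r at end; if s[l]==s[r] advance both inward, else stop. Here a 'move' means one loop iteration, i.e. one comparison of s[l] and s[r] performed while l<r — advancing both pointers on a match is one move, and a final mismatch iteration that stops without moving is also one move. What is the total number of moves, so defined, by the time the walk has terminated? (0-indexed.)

l=0 r=12: 'q'=='q', l++,r--
l=1 r=11: 'n'=='n', l++,r--
l=2 r=10: 'p'=='p', l++,r--
l=3 r=9: 'r'=='r', l++,r--
l=4 r=8: 'p'=='p', l++,r--
l=5 r=7: 'q'=='q', l++,r--

6 moves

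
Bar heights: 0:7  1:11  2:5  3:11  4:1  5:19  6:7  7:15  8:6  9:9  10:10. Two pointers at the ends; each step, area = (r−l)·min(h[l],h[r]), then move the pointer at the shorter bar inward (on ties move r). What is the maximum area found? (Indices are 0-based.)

[0,10] min(7,10)*10=70 best=70 * → l++
[1,10] min(11,10)*9=90 best=90 * → r--
[1,9] min(11,9)*8=72 best=90 → r--
[1,8] min(11,6)*7=42 best=90 → r--
[1,7] min(11,15)*6=66 best=90 → l++
[2,7] min(5,15)*5=25 best=90 → l++
[3,7] min(11,15)*4=44 best=90 → l++
[4,7] min(1,15)*3=3 best=90 → l++
[5,7] min(19,15)*2=30 best=90 → r--
[5,6] min(19,7)*1=7 best=90 → r--

max area = 90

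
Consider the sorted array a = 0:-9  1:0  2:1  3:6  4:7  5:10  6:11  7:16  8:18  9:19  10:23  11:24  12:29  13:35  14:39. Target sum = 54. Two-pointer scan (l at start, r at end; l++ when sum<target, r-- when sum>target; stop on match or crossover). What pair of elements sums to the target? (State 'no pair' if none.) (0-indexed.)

[0,14] -9+39=30 <54 → l++
[1,14] 0+39=39 <54 → l++
[2,14] 1+39=40 <54 → l++
[3,14] 6+39=45 <54 → l++
[4,14] 7+39=46 <54 → l++
[5,14] 10+39=49 <54 → l++
[6,14] 11+39=50 <54 → l++
[7,14] 16+39=55 >54 → r--
[7,13] 16+35=51 <54 → l++
[8,13] 18+35=53 <54 → l++
[9,13] 19+35=54 → found

(19, 35)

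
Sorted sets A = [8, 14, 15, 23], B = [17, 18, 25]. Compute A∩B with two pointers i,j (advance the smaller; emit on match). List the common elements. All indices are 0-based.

[i=0,j=0] 8<17 → i++
[i=1,j=0] 14<17 → i++
[i=2,j=0] 15<17 → i++
[i=3,j=0] 23>17 → j++
[i=3,j=1] 23>18 → j++
[i=3,j=2] 23<25 → i++

intersection = []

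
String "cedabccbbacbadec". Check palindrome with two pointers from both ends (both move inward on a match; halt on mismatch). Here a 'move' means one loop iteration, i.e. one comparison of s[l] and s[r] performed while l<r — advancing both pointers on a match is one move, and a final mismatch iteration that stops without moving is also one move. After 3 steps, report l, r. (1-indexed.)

l=4, r=13

[1,16] 'c'=='c' → l++,r--
[2,15] 'e'=='e' → l++,r--
[3,14] 'd'=='d' → l++,r--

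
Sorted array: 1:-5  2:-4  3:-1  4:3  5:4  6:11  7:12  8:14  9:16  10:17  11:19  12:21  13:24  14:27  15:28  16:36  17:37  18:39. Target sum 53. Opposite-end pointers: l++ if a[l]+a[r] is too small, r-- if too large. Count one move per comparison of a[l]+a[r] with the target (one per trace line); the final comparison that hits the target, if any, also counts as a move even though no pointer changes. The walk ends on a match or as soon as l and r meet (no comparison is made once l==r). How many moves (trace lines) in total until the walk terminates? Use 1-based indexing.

8 moves

[1,18] -5+39=34 <53 → l++
[2,18] -4+39=35 <53 → l++
[3,18] -1+39=38 <53 → l++
[4,18] 3+39=42 <53 → l++
[5,18] 4+39=43 <53 → l++
[6,18] 11+39=50 <53 → l++
[7,18] 12+39=51 <53 → l++
[8,18] 14+39=53 → found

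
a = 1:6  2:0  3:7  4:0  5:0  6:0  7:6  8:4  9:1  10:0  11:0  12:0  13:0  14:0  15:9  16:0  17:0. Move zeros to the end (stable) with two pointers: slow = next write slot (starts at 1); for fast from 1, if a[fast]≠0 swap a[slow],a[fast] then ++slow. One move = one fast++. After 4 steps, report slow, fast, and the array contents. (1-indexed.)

slow=1 fast=1: a[fast]=6≠0 swap→a[1]=6, slow++,fast++
slow=2 fast=2: a[fast]=0, fast++
slow=2 fast=3: a[fast]=7≠0 swap→a[2]=7, slow++,fast++
slow=3 fast=4: a[fast]=0, fast++

slow=3, fast=5, a=[6, 7, 0, 0, 0, 0, 6, 4, 1, 0, 0, 0, 0, 0, 9, 0, 0]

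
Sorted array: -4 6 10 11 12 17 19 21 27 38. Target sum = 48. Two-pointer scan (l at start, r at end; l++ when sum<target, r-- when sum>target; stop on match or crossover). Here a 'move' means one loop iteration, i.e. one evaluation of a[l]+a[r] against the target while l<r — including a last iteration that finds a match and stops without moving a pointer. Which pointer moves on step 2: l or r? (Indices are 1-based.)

l=1 r=10: -4+38=34 <48, l++
l=2 r=10: 6+38=44 <48, l++

l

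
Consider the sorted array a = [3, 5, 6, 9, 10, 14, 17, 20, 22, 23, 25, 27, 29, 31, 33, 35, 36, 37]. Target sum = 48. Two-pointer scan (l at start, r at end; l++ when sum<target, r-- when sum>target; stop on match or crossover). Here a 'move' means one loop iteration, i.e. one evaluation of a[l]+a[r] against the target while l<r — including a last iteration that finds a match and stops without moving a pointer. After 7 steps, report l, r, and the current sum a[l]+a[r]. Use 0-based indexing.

l=5, r=15, sum=49

l=0 r=17: 3+37=40 <48, l++
l=1 r=17: 5+37=42 <48, l++
l=2 r=17: 6+37=43 <48, l++
l=3 r=17: 9+37=46 <48, l++
l=4 r=17: 10+37=47 <48, l++
l=5 r=17: 14+37=51 >48, r--
l=5 r=16: 14+36=50 >48, r--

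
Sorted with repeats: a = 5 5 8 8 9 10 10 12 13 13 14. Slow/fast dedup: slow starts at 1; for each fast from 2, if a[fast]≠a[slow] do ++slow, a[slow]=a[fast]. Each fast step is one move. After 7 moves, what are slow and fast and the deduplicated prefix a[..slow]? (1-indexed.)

slow=5, fast=9, prefix=[5, 8, 9, 10, 12]

(s=1,f=2) a[fast]=5=a[slow] dup → fast++
(s=1,f=3) a[fast]=8≠a[slow]=5 write a[2]=8 → slow++,fast++
(s=2,f=4) a[fast]=8=a[slow] dup → fast++
(s=2,f=5) a[fast]=9≠a[slow]=8 write a[3]=9 → slow++,fast++
(s=3,f=6) a[fast]=10≠a[slow]=9 write a[4]=10 → slow++,fast++
(s=4,f=7) a[fast]=10=a[slow] dup → fast++
(s=4,f=8) a[fast]=12≠a[slow]=10 write a[5]=12 → slow++,fast++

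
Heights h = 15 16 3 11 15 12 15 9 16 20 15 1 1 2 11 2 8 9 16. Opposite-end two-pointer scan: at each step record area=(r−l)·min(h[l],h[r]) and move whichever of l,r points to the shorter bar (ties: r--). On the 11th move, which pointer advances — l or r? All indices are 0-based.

l

[0,18] min(15,16)*18=270 best=270 * → l++
[1,18] min(16,16)*17=272 best=272 * → r--
[1,17] min(16,9)*16=144 best=272 → r--
[1,16] min(16,8)*15=120 best=272 → r--
[1,15] min(16,2)*14=28 best=272 → r--
[1,14] min(16,11)*13=143 best=272 → r--
[1,13] min(16,2)*12=24 best=272 → r--
[1,12] min(16,1)*11=11 best=272 → r--
[1,11] min(16,1)*10=10 best=272 → r--
[1,10] min(16,15)*9=135 best=272 → r--
[1,9] min(16,20)*8=128 best=272 → l++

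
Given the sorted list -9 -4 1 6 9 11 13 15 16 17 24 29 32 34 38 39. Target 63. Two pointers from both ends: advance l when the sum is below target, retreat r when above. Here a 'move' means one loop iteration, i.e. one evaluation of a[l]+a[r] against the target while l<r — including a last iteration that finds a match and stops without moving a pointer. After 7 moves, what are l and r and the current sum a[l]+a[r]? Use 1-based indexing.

l=8, r=16, sum=54

[1,16] -9+39=30 <63 → l++
[2,16] -4+39=35 <63 → l++
[3,16] 1+39=40 <63 → l++
[4,16] 6+39=45 <63 → l++
[5,16] 9+39=48 <63 → l++
[6,16] 11+39=50 <63 → l++
[7,16] 13+39=52 <63 → l++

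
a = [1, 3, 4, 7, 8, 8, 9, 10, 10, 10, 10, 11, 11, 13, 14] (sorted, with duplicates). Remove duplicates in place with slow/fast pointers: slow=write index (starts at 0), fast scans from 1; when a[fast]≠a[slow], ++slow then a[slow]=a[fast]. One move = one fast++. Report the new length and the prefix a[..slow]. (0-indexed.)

length 10; prefix = [1, 3, 4, 7, 8, 9, 10, 11, 13, 14]

slow=0 fast=1: a[fast]=3≠a[slow]=1 write a[1]=3, slow++,fast++
slow=1 fast=2: a[fast]=4≠a[slow]=3 write a[2]=4, slow++,fast++
slow=2 fast=3: a[fast]=7≠a[slow]=4 write a[3]=7, slow++,fast++
slow=3 fast=4: a[fast]=8≠a[slow]=7 write a[4]=8, slow++,fast++
slow=4 fast=5: a[fast]=8=a[slow] dup, fast++
slow=4 fast=6: a[fast]=9≠a[slow]=8 write a[5]=9, slow++,fast++
slow=5 fast=7: a[fast]=10≠a[slow]=9 write a[6]=10, slow++,fast++
slow=6 fast=8: a[fast]=10=a[slow] dup, fast++
slow=6 fast=9: a[fast]=10=a[slow] dup, fast++
slow=6 fast=10: a[fast]=10=a[slow] dup, fast++
slow=6 fast=11: a[fast]=11≠a[slow]=10 write a[7]=11, slow++,fast++
slow=7 fast=12: a[fast]=11=a[slow] dup, fast++
slow=7 fast=13: a[fast]=13≠a[slow]=11 write a[8]=13, slow++,fast++
slow=8 fast=14: a[fast]=14≠a[slow]=13 write a[9]=14, slow++,fast++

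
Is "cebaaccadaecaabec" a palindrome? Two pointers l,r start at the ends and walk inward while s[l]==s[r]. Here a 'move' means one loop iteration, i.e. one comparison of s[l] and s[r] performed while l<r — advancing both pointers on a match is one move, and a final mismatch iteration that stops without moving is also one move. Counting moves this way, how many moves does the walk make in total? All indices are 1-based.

7 moves

l=1 r=17: 'c'=='c', l++,r--
l=2 r=16: 'e'=='e', l++,r--
l=3 r=15: 'b'=='b', l++,r--
l=4 r=14: 'a'=='a', l++,r--
l=5 r=13: 'a'=='a', l++,r--
l=6 r=12: 'c'=='c', l++,r--
l=7 r=11: 'c'!='e', stop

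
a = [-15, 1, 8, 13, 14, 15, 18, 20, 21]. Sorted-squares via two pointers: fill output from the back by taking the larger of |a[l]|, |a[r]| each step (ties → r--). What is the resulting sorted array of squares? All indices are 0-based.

l=0 r=8: |-15|<=|21| out[8]=441, r--
l=0 r=7: |-15|<=|20| out[7]=400, r--
l=0 r=6: |-15|<=|18| out[6]=324, r--
l=0 r=5: |-15|<=|15| out[5]=225, r--
l=0 r=4: |-15|>|14| out[4]=225, l++
l=1 r=4: |1|<=|14| out[3]=196, r--
l=1 r=3: |1|<=|13| out[2]=169, r--
l=1 r=2: |1|<=|8| out[1]=64, r--
l=1 r=1: |1|<=|1| out[0]=1, r--

[1, 64, 169, 196, 225, 225, 324, 400, 441]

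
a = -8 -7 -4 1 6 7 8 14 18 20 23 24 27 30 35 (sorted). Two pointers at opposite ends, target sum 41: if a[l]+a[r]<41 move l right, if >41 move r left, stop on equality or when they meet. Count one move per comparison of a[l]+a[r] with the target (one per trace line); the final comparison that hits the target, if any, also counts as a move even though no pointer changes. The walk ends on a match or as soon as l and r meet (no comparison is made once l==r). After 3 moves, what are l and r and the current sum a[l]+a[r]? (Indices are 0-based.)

l=3, r=14, sum=36

[0,14] -8+35=27 <41 → l++
[1,14] -7+35=28 <41 → l++
[2,14] -4+35=31 <41 → l++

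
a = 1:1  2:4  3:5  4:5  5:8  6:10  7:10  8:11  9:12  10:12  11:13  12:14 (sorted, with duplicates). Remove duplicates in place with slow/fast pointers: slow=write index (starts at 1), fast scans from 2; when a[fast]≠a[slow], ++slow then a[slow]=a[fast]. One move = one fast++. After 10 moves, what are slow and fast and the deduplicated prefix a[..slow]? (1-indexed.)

(s=1,f=2) a[fast]=4≠a[slow]=1 write a[2]=4 → slow++,fast++
(s=2,f=3) a[fast]=5≠a[slow]=4 write a[3]=5 → slow++,fast++
(s=3,f=4) a[fast]=5=a[slow] dup → fast++
(s=3,f=5) a[fast]=8≠a[slow]=5 write a[4]=8 → slow++,fast++
(s=4,f=6) a[fast]=10≠a[slow]=8 write a[5]=10 → slow++,fast++
(s=5,f=7) a[fast]=10=a[slow] dup → fast++
(s=5,f=8) a[fast]=11≠a[slow]=10 write a[6]=11 → slow++,fast++
(s=6,f=9) a[fast]=12≠a[slow]=11 write a[7]=12 → slow++,fast++
(s=7,f=10) a[fast]=12=a[slow] dup → fast++
(s=7,f=11) a[fast]=13≠a[slow]=12 write a[8]=13 → slow++,fast++

slow=8, fast=12, prefix=[1, 4, 5, 8, 10, 11, 12, 13]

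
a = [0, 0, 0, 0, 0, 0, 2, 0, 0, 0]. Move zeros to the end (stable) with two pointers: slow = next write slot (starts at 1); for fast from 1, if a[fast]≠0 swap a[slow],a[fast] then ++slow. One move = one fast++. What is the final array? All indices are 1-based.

(s=1,f=1) a[fast]=0 → fast++
(s=1,f=2) a[fast]=0 → fast++
(s=1,f=3) a[fast]=0 → fast++
(s=1,f=4) a[fast]=0 → fast++
(s=1,f=5) a[fast]=0 → fast++
(s=1,f=6) a[fast]=0 → fast++
(s=1,f=7) a[fast]=2≠0 swap→a[1]=2 → slow++,fast++
(s=2,f=8) a[fast]=0 → fast++
(s=2,f=9) a[fast]=0 → fast++
(s=2,f=10) a[fast]=0 → fast++

[2, 0, 0, 0, 0, 0, 0, 0, 0, 0]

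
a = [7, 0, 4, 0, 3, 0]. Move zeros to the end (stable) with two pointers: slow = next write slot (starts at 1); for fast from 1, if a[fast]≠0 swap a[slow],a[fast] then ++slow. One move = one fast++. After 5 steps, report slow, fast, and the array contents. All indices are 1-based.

slow=4, fast=6, a=[7, 4, 3, 0, 0, 0]

slow=1 fast=1: a[fast]=7≠0 swap→a[1]=7, slow++,fast++
slow=2 fast=2: a[fast]=0, fast++
slow=2 fast=3: a[fast]=4≠0 swap→a[2]=4, slow++,fast++
slow=3 fast=4: a[fast]=0, fast++
slow=3 fast=5: a[fast]=3≠0 swap→a[3]=3, slow++,fast++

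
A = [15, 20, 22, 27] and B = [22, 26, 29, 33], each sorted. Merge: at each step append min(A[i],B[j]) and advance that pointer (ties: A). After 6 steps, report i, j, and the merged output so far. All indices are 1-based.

i=5, j=3, merged so far=[15, 20, 22, 22, 26, 27]

i=1 j=1: A[i]=15<=B[j]=22 take 15, i++
i=2 j=1: A[i]=20<=B[j]=22 take 20, i++
i=3 j=1: A[i]=22<=B[j]=22 take 22, i++
i=4 j=1: A[i]=27>B[j]=22 take 22, j++
i=4 j=2: A[i]=27>B[j]=26 take 26, j++
i=4 j=3: A[i]=27<=B[j]=29 take 27, i++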